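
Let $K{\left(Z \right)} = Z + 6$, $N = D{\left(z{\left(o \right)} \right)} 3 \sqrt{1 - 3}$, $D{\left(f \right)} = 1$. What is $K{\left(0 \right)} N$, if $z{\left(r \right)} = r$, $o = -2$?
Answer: $18 i \sqrt{2} \approx 25.456 i$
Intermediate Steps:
$N = 3 i \sqrt{2}$ ($N = 1 \cdot 3 \sqrt{1 - 3} = 3 \sqrt{-2} = 3 i \sqrt{2} \approx 4.2426 i$)
$K{\left(Z \right)} = 6 + Z$
$K{\left(0 \right)} N = \left(6 + 0\right) 3 i \sqrt{2} = 6 \cdot 3 i \sqrt{2} = 18 i \sqrt{2}$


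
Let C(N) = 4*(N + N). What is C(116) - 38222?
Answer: -37294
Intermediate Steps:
C(N) = 8*N (C(N) = 4*(2*N) = 8*N)
C(116) - 38222 = 8*116 - 38222 = 928 - 38222 = -37294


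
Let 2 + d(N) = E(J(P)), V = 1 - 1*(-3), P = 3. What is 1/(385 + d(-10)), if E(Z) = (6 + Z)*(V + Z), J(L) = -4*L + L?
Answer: 1/398 ≈ 0.0025126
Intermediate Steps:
V = 4 (V = 1 + 3 = 4)
J(L) = -3*L
E(Z) = (4 + Z)*(6 + Z) (E(Z) = (6 + Z)*(4 + Z) = (4 + Z)*(6 + Z))
d(N) = 13 (d(N) = -2 + (24 + (-3*3)² + 10*(-3*3)) = -2 + (24 + (-9)² + 10*(-9)) = -2 + (24 + 81 - 90) = -2 + 15 = 13)
1/(385 + d(-10)) = 1/(385 + 13) = 1/398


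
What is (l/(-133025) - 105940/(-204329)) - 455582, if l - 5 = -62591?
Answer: -12383086060132656/27180865225 ≈ -4.5558e+5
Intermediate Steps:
l = -62586 (l = 5 - 62591 = -62586)
(l/(-133025) - 105940/(-204329)) - 455582 = (-62586/(-133025) - 105940/(-204329)) - 455582 = (-62586*(-1/133025) - 105940*(-1/204329)) - 455582 = (62586/133025 + 105940/204329) - 455582 = 26880803294/27180865225 - 455582 = -12383086060132656/27180865225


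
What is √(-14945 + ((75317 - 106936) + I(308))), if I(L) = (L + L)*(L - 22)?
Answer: 2*√32403 ≈ 360.02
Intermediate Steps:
I(L) = 2*L*(-22 + L) (I(L) = (2*L)*(-22 + L) = 2*L*(-22 + L))
√(-14945 + ((75317 - 106936) + I(308))) = √(-14945 + ((75317 - 106936) + 2*308*(-22 + 308))) = √(-14945 + (-31619 + 2*308*286)) = √(-14945 + (-31619 + 176176)) = √(-14945 + 144557) = √129612 = 2*√32403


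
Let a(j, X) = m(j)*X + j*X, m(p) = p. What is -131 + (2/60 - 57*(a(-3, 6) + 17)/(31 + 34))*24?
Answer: 17529/65 ≈ 269.68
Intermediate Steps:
a(j, X) = 2*X*j (a(j, X) = j*X + j*X = X*j + X*j = 2*X*j)
-131 + (2/60 - 57*(a(-3, 6) + 17)/(31 + 34))*24 = -131 + (2/60 - 57*(2*6*(-3) + 17)/(31 + 34))*24 = -131 + (2*(1/60) - 57/(65/(-36 + 17)))*24 = -131 + (1/30 - 57/(65/(-19)))*24 = -131 + (1/30 - 57/(65*(-1/19)))*24 = -131 + (1/30 - 57/(-65/19))*24 = -131 + (1/30 - 57*(-19/65))*24 = -131 + (1/30 + 1083/65)*24 = -131 + (6511/390)*24 = -131 + 26044/65 = 17529/65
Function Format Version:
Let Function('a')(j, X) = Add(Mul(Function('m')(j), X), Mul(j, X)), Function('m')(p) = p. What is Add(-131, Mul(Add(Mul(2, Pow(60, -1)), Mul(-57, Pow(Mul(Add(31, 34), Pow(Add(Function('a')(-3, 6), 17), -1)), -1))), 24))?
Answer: Rational(17529, 65) ≈ 269.68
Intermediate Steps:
Function('a')(j, X) = Mul(2, X, j) (Function('a')(j, X) = Add(Mul(j, X), Mul(j, X)) = Add(Mul(X, j), Mul(X, j)) = Mul(2, X, j))
Add(-131, Mul(Add(Mul(2, Pow(60, -1)), Mul(-57, Pow(Mul(Add(31, 34), Pow(Add(Function('a')(-3, 6), 17), -1)), -1))), 24)) = Add(-131, Mul(Add(Mul(2, Pow(60, -1)), Mul(-57, Pow(Mul(Add(31, 34), Pow(Add(Mul(2, 6, -3), 17), -1)), -1))), 24)) = Add(-131, Mul(Add(Mul(2, Rational(1, 60)), Mul(-57, Pow(Mul(65, Pow(Add(-36, 17), -1)), -1))), 24)) = Add(-131, Mul(Add(Rational(1, 30), Mul(-57, Pow(Mul(65, Pow(-19, -1)), -1))), 24)) = Add(-131, Mul(Add(Rational(1, 30), Mul(-57, Pow(Mul(65, Rational(-1, 19)), -1))), 24)) = Add(-131, Mul(Add(Rational(1, 30), Mul(-57, Pow(Rational(-65, 19), -1))), 24)) = Add(-131, Mul(Add(Rational(1, 30), Mul(-57, Rational(-19, 65))), 24)) = Add(-131, Mul(Add(Rational(1, 30), Rational(1083, 65)), 24)) = Add(-131, Mul(Rational(6511, 390), 24)) = Add(-131, Rational(26044, 65)) = Rational(17529, 65)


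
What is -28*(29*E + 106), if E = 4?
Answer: -6216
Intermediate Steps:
-28*(29*E + 106) = -28*(29*4 + 106) = -28*(116 + 106) = -28*222 = -6216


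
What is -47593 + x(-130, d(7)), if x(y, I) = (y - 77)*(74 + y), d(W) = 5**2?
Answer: -36001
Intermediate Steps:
d(W) = 25
x(y, I) = (-77 + y)*(74 + y)
-47593 + x(-130, d(7)) = -47593 + (-5698 + (-130)**2 - 3*(-130)) = -47593 + (-5698 + 16900 + 390) = -47593 + 11592 = -36001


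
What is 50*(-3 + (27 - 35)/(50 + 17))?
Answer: -10450/67 ≈ -155.97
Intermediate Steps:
50*(-3 + (27 - 35)/(50 + 17)) = 50*(-3 - 8/67) = 50*(-209/67) = -10450/67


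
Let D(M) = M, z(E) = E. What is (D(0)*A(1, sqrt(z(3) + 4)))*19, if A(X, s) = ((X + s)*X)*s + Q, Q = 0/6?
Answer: 0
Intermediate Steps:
Q = 0 (Q = 0*(1/6) = 0)
A(X, s) = X*s*(X + s) (A(X, s) = ((X + s)*X)*s + 0 = (X*(X + s))*s + 0 = X*s*(X + s) + 0 = X*s*(X + s))
(D(0)*A(1, sqrt(z(3) + 4)))*19 = (0*(1*sqrt(3 + 4)*(1 + sqrt(3 + 4))))*19 = (0*(1*sqrt(7)*(1 + sqrt(7))))*19 = (0*(sqrt(7)*(1 + sqrt(7))))*19 = 0*19 = 0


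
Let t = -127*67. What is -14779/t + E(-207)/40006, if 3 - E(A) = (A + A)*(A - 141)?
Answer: -634634447/340411054 ≈ -1.8643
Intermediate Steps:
t = -8509
E(A) = 3 - 2*A*(-141 + A) (E(A) = 3 - (A + A)*(A - 141) = 3 - 2*A*(-141 + A))
-14779/t + E(-207)/40006 = -14779/(-8509) + (3 - 2*(-207)² + 282*(-207))/40006 = -14779*(-1/8509) + (3 - 2*42849 - 58374)*(1/40006) = 14779/8509 + (3 - 85698 - 58374)*(1/40006) = 14779/8509 - 144069*1/40006 = 14779/8509 - 144069/40006 = -634634447/340411054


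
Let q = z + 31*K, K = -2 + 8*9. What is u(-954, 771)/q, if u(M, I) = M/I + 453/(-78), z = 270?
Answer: -9415/3260816 ≈ -0.0028873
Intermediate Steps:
u(M, I) = -151/26 + M/I (u(M, I) = M/I + 453*(-1/78) = M/I - 151/26 = -151/26 + M/I)
K = 70 (K = -2 + 72 = 70)
q = 2440 (q = 270 + 31*70 = 270 + 2170 = 2440)
u(-954, 771)/q = (-151/26 - 954/771)/2440 = (-151/26 - 954*1/771)*(1/2440) = (-151/26 - 318/257)*(1/2440) = -47075/6682*1/2440 = -9415/3260816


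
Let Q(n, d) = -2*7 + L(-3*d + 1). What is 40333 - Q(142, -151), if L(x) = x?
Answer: 39893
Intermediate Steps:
Q(n, d) = -13 - 3*d (Q(n, d) = -2*7 + (-3*d + 1) = -14 + (1 - 3*d) = -13 - 3*d)
40333 - Q(142, -151) = 40333 - (-13 - 3*(-151)) = 40333 - (-13 + 453) = 40333 - 1*440 = 40333 - 440 = 39893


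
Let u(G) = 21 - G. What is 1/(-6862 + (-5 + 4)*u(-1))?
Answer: -1/6884 ≈ -0.00014526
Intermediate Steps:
1/(-6862 + (-5 + 4)*u(-1)) = 1/(-6862 + (-5 + 4)*(21 - 1*(-1))) = 1/(-6862 - (21 + 1)) = 1/(-6862 - 1*22) = 1/(-6862 - 22) = 1/(-6884) = -1/6884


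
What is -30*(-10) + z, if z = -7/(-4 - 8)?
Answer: 3607/12 ≈ 300.58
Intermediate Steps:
z = 7/12 (z = -7/(-12) = -7*(-1/12) = 7/12 ≈ 0.58333)
-30*(-10) + z = -30*(-10) + 7/12 = 300 + 7/12 = 3607/12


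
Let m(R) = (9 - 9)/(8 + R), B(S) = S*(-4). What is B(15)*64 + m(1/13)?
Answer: -3840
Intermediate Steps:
B(S) = -4*S
m(R) = 0 (m(R) = 0/(8 + R) = 0)
B(15)*64 + m(1/13) = -4*15*64 + 0 = -60*64 + 0 = -3840 + 0 = -3840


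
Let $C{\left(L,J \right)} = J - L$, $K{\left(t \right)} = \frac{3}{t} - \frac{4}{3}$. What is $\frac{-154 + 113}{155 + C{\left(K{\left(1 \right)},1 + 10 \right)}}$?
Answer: $- \frac{123}{493} \approx -0.24949$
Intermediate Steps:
$K{\left(t \right)} = - \frac{4}{3} + \frac{3}{t}$ ($K{\left(t \right)} = \frac{3}{t} - \frac{4}{3} = - \frac{4}{3} + \frac{3}{t}$)
$\frac{-154 + 113}{155 + C{\left(K{\left(1 \right)},1 + 10 \right)}} = \frac{-154 + 113}{155 + \left(\left(1 + 10\right) - \left(- \frac{4}{3} + \frac{3}{1}\right)\right)} = - \frac{41}{155 + \left(11 - \left(- \frac{4}{3} + 3 \cdot 1\right)\right)} = - \frac{41}{155 + \left(11 - \left(- \frac{4}{3} + 3\right)\right)} = - \frac{41}{155 + \left(11 - \frac{5}{3}\right)} = - \frac{41}{155 + \frac{28}{3}} = - \frac{41}{\frac{493}{3}} = \left(-41\right) \frac{3}{493} = - \frac{123}{493}$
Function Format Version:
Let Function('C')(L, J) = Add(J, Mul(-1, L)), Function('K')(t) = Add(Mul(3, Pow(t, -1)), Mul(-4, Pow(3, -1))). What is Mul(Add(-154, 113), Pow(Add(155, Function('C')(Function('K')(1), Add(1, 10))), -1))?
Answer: Rational(-123, 493) ≈ -0.24949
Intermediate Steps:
Function('K')(t) = Add(Rational(-4, 3), Mul(3, Pow(t, -1))) (Function('K')(t) = Add(Mul(3, Pow(t, -1)), Mul(-4, Rational(1, 3))) = Add(Mul(3, Pow(t, -1)), Rational(-4, 3)) = Add(Rational(-4, 3), Mul(3, Pow(t, -1))))
Mul(Add(-154, 113), Pow(Add(155, Function('C')(Function('K')(1), Add(1, 10))), -1)) = Mul(Add(-154, 113), Pow(Add(155, Add(Add(1, 10), Mul(-1, Add(Rational(-4, 3), Mul(3, Pow(1, -1)))))), -1)) = Mul(-41, Pow(Add(155, Add(11, Mul(-1, Add(Rational(-4, 3), Mul(3, 1))))), -1)) = Mul(-41, Pow(Add(155, Add(11, Mul(-1, Add(Rational(-4, 3), 3)))), -1)) = Mul(-41, Pow(Add(155, Add(11, Mul(-1, Rational(5, 3)))), -1)) = Mul(-41, Pow(Add(155, Add(11, Rational(-5, 3))), -1)) = Mul(-41, Pow(Add(155, Rational(28, 3)), -1)) = Mul(-41, Pow(Rational(493, 3), -1)) = Mul(-41, Rational(3, 493)) = Rational(-123, 493)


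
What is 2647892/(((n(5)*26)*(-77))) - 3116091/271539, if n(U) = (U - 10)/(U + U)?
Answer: 18356070223/6969501 ≈ 2633.8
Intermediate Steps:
n(U) = (-10 + U)/(2*U) (n(U) = (-10 + U)/((2*U)) = (-10 + U)*(1/(2*U)) = (-10 + U)/(2*U))
2647892/(((n(5)*26)*(-77))) - 3116091/271539 = 2647892/(((((½)*(-10 + 5)/5)*26)*(-77))) - 3116091/271539 = 2647892/(((((½)*(⅕)*(-5))*26)*(-77))) - 3116091*1/271539 = 2647892/((-½*26*(-77))) - 1038697/90513 = 2647892/((-13*(-77))) - 1038697/90513 = 2647892/1001 - 1038697/90513 = 2647892*(1/1001) - 1038697/90513 = 203684/77 - 1038697/90513 = 18356070223/6969501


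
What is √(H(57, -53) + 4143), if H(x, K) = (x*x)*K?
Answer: I*√168054 ≈ 409.94*I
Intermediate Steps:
H(x, K) = K*x² (H(x, K) = x²*K = K*x²)
√(H(57, -53) + 4143) = √(-53*57² + 4143) = √(-53*3249 + 4143) = √(-172197 + 4143) = √(-168054) = I*√168054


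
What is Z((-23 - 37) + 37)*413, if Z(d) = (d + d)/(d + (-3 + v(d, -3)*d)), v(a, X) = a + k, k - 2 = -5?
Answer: -9499/286 ≈ -33.213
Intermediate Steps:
k = -3 (k = 2 - 5 = -3)
v(a, X) = -3 + a (v(a, X) = a - 3 = -3 + a)
Z(d) = 2*d/(-3 + d + d*(-3 + d)) (Z(d) = (d + d)/(d + (-3 + (-3 + d)*d)) = (2*d)/(d + (-3 + d*(-3 + d))) = (2*d)/(-3 + d + d*(-3 + d)) = 2*d/(-3 + d + d*(-3 + d)))
Z((-23 - 37) + 37)*413 = (2*((-23 - 37) + 37)/(-3 + ((-23 - 37) + 37) + ((-23 - 37) + 37)*(-3 + ((-23 - 37) + 37))))*413 = (2*(-60 + 37)/(-3 + (-60 + 37) + (-60 + 37)*(-3 + (-60 + 37))))*413 = (2*(-23)/(-3 - 23 - 23*(-3 - 23)))*413 = (2*(-23)/(-3 - 23 - 23*(-26)))*413 = (2*(-23)/(-3 - 23 + 598))*413 = (2*(-23)/572)*413 = (2*(-23)*(1/572))*413 = -23/286*413 = -9499/286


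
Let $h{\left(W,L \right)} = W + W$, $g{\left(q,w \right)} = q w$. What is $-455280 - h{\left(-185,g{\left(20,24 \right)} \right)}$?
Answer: $-454910$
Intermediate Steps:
$h{\left(W,L \right)} = 2 W$
$-455280 - h{\left(-185,g{\left(20,24 \right)} \right)} = -455280 - 2 \left(-185\right) = -455280 - -370 = -455280 + 370 = -454910$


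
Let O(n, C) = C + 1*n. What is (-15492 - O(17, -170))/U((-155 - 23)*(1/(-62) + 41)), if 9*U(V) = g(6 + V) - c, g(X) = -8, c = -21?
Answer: -138051/13 ≈ -10619.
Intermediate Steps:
O(n, C) = C + n
U(V) = 13/9 (U(V) = (-8 - 1*(-21))/9 = (-8 + 21)/9 = (⅑)*13 = 13/9)
(-15492 - O(17, -170))/U((-155 - 23)*(1/(-62) + 41)) = (-15492 - (-170 + 17))/(13/9) = (-15492 - 1*(-153))*(9/13) = (-15492 + 153)*(9/13) = -15339*9/13 = -138051/13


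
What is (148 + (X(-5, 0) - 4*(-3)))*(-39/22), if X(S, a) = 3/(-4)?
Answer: -24843/88 ≈ -282.31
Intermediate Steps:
X(S, a) = -3/4 (X(S, a) = 3*(-1/4) = -3/4)
(148 + (X(-5, 0) - 4*(-3)))*(-39/22) = (148 + (-3/4 - 4*(-3)))*(-39/22) = (148 + (-3/4 + 12))*(-39*1/22) = (148 + 45/4)*(-39/22) = (637/4)*(-39/22) = -24843/88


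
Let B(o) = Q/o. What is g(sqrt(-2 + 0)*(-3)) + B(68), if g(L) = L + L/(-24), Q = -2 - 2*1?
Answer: -1/17 - 23*I*sqrt(2)/8 ≈ -0.058824 - 4.0659*I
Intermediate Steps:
Q = -4 (Q = -2 - 2 = -4)
B(o) = -4/o
g(L) = 23*L/24 (g(L) = L + L*(-1/24) = L - L/24 = 23*L/24)
g(sqrt(-2 + 0)*(-3)) + B(68) = 23*(sqrt(-2 + 0)*(-3))/24 - 4/68 = 23*(sqrt(-2)*(-3))/24 - 4*1/68 = 23*((I*sqrt(2))*(-3))/24 - 1/17 = 23*(-3*I*sqrt(2))/24 - 1/17 = -23*I*sqrt(2)/8 - 1/17 = -1/17 - 23*I*sqrt(2)/8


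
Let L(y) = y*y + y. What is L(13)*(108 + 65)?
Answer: 31486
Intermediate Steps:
L(y) = y + y² (L(y) = y² + y = y + y²)
L(13)*(108 + 65) = (13*(1 + 13))*(108 + 65) = (13*14)*173 = 182*173 = 31486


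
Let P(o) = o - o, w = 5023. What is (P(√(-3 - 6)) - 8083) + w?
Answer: -3060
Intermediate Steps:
P(o) = 0
(P(√(-3 - 6)) - 8083) + w = (0 - 8083) + 5023 = -8083 + 5023 = -3060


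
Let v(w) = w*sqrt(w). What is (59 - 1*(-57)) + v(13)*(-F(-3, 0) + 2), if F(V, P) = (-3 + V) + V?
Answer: 116 + 143*sqrt(13) ≈ 631.59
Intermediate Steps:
F(V, P) = -3 + 2*V
v(w) = w**(3/2)
(59 - 1*(-57)) + v(13)*(-F(-3, 0) + 2) = (59 - 1*(-57)) + 13**(3/2)*(-(-3 + 2*(-3)) + 2) = (59 + 57) + (13*sqrt(13))*(-(-3 - 6) + 2) = 116 + (13*sqrt(13))*(-1*(-9) + 2) = 116 + (13*sqrt(13))*(9 + 2) = 116 + (13*sqrt(13))*11 = 116 + 143*sqrt(13)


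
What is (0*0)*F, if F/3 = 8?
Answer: 0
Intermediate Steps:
F = 24 (F = 3*8 = 24)
(0*0)*F = (0*0)*24 = 0*24 = 0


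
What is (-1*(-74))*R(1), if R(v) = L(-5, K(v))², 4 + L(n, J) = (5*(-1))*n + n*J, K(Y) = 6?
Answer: 5994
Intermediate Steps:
L(n, J) = -4 - 5*n + J*n (L(n, J) = -4 + ((5*(-1))*n + n*J) = -4 + (-5*n + J*n) = -4 - 5*n + J*n)
R(v) = 81 (R(v) = (-4 - 5*(-5) + 6*(-5))² = (-4 + 25 - 30)² = (-9)² = 81)
(-1*(-74))*R(1) = -1*(-74)*81 = 74*81 = 5994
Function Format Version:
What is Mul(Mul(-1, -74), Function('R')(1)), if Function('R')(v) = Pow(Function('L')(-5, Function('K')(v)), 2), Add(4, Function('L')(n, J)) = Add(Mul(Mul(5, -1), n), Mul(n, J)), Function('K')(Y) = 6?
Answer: 5994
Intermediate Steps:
Function('L')(n, J) = Add(-4, Mul(-5, n), Mul(J, n)) (Function('L')(n, J) = Add(-4, Add(Mul(Mul(5, -1), n), Mul(n, J))) = Add(-4, Add(Mul(-5, n), Mul(J, n))) = Add(-4, Mul(-5, n), Mul(J, n)))
Function('R')(v) = 81 (Function('R')(v) = Pow(Add(-4, Mul(-5, -5), Mul(6, -5)), 2) = Pow(Add(-4, 25, -30), 2) = Pow(-9, 2) = 81)
Mul(Mul(-1, -74), Function('R')(1)) = Mul(Mul(-1, -74), 81) = Mul(74, 81) = 5994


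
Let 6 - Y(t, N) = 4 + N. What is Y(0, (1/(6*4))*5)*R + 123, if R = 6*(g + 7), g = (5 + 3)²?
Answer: 3545/4 ≈ 886.25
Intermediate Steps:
g = 64 (g = 8² = 64)
Y(t, N) = 2 - N (Y(t, N) = 6 - (4 + N) = 6 + (-4 - N) = 2 - N)
R = 426 (R = 6*(64 + 7) = 6*71 = 426)
Y(0, (1/(6*4))*5)*R + 123 = (2 - 1/(6*4)*5)*426 + 123 = (2 - (⅙)*(¼)*5)*426 + 123 = (2 - 5/24)*426 + 123 = (43/24)*426 + 123 = 3053/4 + 123 = 3545/4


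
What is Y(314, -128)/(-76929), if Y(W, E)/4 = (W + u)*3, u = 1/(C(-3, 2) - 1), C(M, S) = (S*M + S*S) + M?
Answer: -3766/76929 ≈ -0.048954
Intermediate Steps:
C(M, S) = M + S² + M*S (C(M, S) = (M*S + S²) + M = (S² + M*S) + M = M + S² + M*S)
u = -⅙ (u = 1/((-3 + 2² - 3*2) - 1) = 1/((-3 + 4 - 6) - 1) = 1/(-5 - 1) = 1/(-6) = -⅙ ≈ -0.16667)
Y(W, E) = -2 + 12*W (Y(W, E) = 4*((W - ⅙)*3) = 4*((-⅙ + W)*3) = 4*(-½ + 3*W) = -2 + 12*W)
Y(314, -128)/(-76929) = (-2 + 12*314)/(-76929) = (-2 + 3768)*(-1/76929) = 3766*(-1/76929) = -3766/76929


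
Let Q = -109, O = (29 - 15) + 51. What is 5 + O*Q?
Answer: -7080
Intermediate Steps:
O = 65 (O = 14 + 51 = 65)
5 + O*Q = 5 + 65*(-109) = 5 - 7085 = -7080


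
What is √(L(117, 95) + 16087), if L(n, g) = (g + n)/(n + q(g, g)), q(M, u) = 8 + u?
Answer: √48666090/55 ≈ 126.84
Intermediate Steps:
L(n, g) = (g + n)/(8 + g + n) (L(n, g) = (g + n)/(n + (8 + g)) = (g + n)/(8 + g + n))
√(L(117, 95) + 16087) = √((95 + 117)/(8 + 95 + 117) + 16087) = √(212/220 + 16087) = √((1/220)*212 + 16087) = √(53/55 + 16087) = √(884838/55) = √48666090/55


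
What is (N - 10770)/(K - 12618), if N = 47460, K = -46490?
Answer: -18345/29554 ≈ -0.62073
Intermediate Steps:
(N - 10770)/(K - 12618) = (47460 - 10770)/(-46490 - 12618) = 36690/(-59108) = 36690*(-1/59108) = -18345/29554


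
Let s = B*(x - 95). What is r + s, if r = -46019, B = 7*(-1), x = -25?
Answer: -45179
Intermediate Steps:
B = -7
s = 840 (s = -7*(-25 - 95) = -7*(-120) = 840)
r + s = -46019 + 840 = -45179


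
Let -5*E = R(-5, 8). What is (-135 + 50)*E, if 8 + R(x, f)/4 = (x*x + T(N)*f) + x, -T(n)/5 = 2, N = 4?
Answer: -4624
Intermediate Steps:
T(n) = -10 (T(n) = -5*2 = -10)
R(x, f) = -32 - 40*f + 4*x + 4*x² (R(x, f) = -32 + 4*((x*x - 10*f) + x) = -32 + 4*((x² - 10*f) + x) = -32 + 4*(x + x² - 10*f) = -32 + (-40*f + 4*x + 4*x²) = -32 - 40*f + 4*x + 4*x²)
E = 272/5 (E = -(-32 - 40*8 + 4*(-5) + 4*(-5)²)/5 = -(-32 - 320 - 20 + 4*25)/5 = -(-32 - 320 - 20 + 100)/5 = -⅕*(-272) = 272/5 ≈ 54.400)
(-135 + 50)*E = (-135 + 50)*(272/5) = -85*272/5 = -4624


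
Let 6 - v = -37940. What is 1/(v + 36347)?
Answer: 1/74293 ≈ 1.3460e-5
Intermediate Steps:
v = 37946 (v = 6 - 1*(-37940) = 6 + 37940 = 37946)
1/(v + 36347) = 1/(37946 + 36347) = 1/74293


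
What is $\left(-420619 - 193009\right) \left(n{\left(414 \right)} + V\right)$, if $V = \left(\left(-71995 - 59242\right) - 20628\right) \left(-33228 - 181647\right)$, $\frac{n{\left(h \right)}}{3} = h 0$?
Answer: $-20023903910272500$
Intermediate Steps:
$n{\left(h \right)} = 0$ ($n{\left(h \right)} = 3 h 0 = 3 \cdot 0 = 0$)
$V = 32631991875$ ($V = \left(-131237 - 20628\right) \left(-214875\right) = \left(-151865\right) \left(-214875\right) = 32631991875$)
$\left(-420619 - 193009\right) \left(n{\left(414 \right)} + V\right) = \left(-420619 - 193009\right) \left(0 + 32631991875\right) = \left(-613628\right) 32631991875 = -20023903910272500$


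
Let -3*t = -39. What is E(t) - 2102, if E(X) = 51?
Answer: -2051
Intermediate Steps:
t = 13 (t = -⅓*(-39) = 13)
E(t) - 2102 = 51 - 2102 = -2051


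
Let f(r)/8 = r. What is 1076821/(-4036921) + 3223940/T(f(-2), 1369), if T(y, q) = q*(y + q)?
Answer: 11020241853743/7477415180697 ≈ 1.4738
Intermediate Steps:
f(r) = 8*r
T(y, q) = q*(q + y)
1076821/(-4036921) + 3223940/T(f(-2), 1369) = 1076821/(-4036921) + 3223940/((1369*(1369 + 8*(-2)))) = 1076821*(-1/4036921) + 3223940/((1369*(1369 - 16))) = -1076821/4036921 + 3223940/((1369*1353)) = -1076821/4036921 + 3223940/1852257 = 11020241853743/7477415180697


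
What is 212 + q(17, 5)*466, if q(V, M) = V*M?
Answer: 39822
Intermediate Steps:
q(V, M) = M*V
212 + q(17, 5)*466 = 212 + (5*17)*466 = 212 + 85*466 = 212 + 39610 = 39822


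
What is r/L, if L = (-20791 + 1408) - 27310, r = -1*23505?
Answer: 23505/46693 ≈ 0.50339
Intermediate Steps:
r = -23505
L = -46693 (L = -19383 - 27310 = -46693)
r/L = -23505/(-46693) = -23505*(-1/46693) = 23505/46693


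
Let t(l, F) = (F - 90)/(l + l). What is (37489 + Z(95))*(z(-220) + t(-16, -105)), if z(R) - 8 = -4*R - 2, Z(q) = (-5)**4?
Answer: 544020179/16 ≈ 3.4001e+7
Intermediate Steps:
t(l, F) = (-90 + F)/(2*l) (t(l, F) = (-90 + F)/((2*l)) = (-90 + F)*(1/(2*l)) = (-90 + F)/(2*l))
Z(q) = 625
z(R) = 6 - 4*R (z(R) = 8 + (-4*R - 2) = 8 + (-2 - 4*R) = 6 - 4*R)
(37489 + Z(95))*(z(-220) + t(-16, -105)) = (37489 + 625)*((6 - 4*(-220)) + (1/2)*(-90 - 105)/(-16)) = 38114*((6 + 880) + (1/2)*(-1/16)*(-195)) = 38114*(886 + 195/32) = 38114*(28547/32) = 544020179/16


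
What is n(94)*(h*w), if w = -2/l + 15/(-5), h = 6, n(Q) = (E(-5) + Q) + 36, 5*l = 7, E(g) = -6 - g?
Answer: -23994/7 ≈ -3427.7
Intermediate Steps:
l = 7/5 (l = (1/5)*7 = 7/5 ≈ 1.4000)
n(Q) = 35 + Q (n(Q) = ((-6 - 1*(-5)) + Q) + 36 = ((-6 + 5) + Q) + 36 = (-1 + Q) + 36 = 35 + Q)
w = -31/7 (w = -2/7/5 + 15/(-5) = -2*5/7 + 15*(-1/5) = -10/7 - 3 = -31/7 ≈ -4.4286)
n(94)*(h*w) = (35 + 94)*(6*(-31/7)) = 129*(-186/7) = -23994/7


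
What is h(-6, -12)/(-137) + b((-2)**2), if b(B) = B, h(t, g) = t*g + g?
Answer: 488/137 ≈ 3.5620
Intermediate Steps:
h(t, g) = g + g*t (h(t, g) = g*t + g = g + g*t)
h(-6, -12)/(-137) + b((-2)**2) = (-12*(1 - 6))/(-137) + (-2)**2 = -(-12)*(-5)/137 + 4 = -1/137*60 + 4 = -60/137 + 4 = 488/137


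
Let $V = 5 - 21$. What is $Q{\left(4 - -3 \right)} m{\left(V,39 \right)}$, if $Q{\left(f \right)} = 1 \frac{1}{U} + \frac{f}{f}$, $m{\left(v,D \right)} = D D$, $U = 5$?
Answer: $\frac{9126}{5} \approx 1825.2$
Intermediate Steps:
$V = -16$
$m{\left(v,D \right)} = D^{2}$
$Q{\left(f \right)} = \frac{6}{5}$ ($Q{\left(f \right)} = 1 \cdot \frac{1}{5} + \frac{f}{f} = 1 \cdot \frac{1}{5} + 1 = \frac{1}{5} + 1 = \frac{6}{5}$)
$Q{\left(4 - -3 \right)} m{\left(V,39 \right)} = \frac{6 \cdot 39^{2}}{5} = \frac{6}{5} \cdot 1521 = \frac{9126}{5}$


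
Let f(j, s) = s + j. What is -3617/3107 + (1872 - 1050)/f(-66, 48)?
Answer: -436510/9321 ≈ -46.831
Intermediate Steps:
f(j, s) = j + s
-3617/3107 + (1872 - 1050)/f(-66, 48) = -3617/3107 + (1872 - 1050)/(-66 + 48) = -3617*1/3107 + 822/(-18) = -3617/3107 + 822*(-1/18) = -3617/3107 - 137/3 = -436510/9321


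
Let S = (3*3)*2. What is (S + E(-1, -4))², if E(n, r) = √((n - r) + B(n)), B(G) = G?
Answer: (18 + √2)² ≈ 376.91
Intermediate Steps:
S = 18 (S = 9*2 = 18)
E(n, r) = √(-r + 2*n) (E(n, r) = √((n - r) + n) = √(-r + 2*n))
(S + E(-1, -4))² = (18 + √(-1*(-4) + 2*(-1)))² = (18 + √(4 - 2))² = (18 + √2)²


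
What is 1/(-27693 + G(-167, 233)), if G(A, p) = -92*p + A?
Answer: -1/49296 ≈ -2.0286e-5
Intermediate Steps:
G(A, p) = A - 92*p
1/(-27693 + G(-167, 233)) = 1/(-27693 + (-167 - 92*233)) = 1/(-27693 + (-167 - 21436)) = 1/(-27693 - 21603) = 1/(-49296) = -1/49296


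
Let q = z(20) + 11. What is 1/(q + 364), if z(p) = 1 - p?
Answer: 1/356 ≈ 0.0028090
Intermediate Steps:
q = -8 (q = (1 - 1*20) + 11 = (1 - 20) + 11 = -19 + 11 = -8)
1/(q + 364) = 1/(-8 + 364) = 1/356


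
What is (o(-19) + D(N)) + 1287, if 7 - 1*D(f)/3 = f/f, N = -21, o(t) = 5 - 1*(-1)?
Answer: 1311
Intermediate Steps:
o(t) = 6 (o(t) = 5 + 1 = 6)
D(f) = 18 (D(f) = 21 - 3*f/f = 21 - 3*1 = 21 - 3 = 18)
(o(-19) + D(N)) + 1287 = (6 + 18) + 1287 = 24 + 1287 = 1311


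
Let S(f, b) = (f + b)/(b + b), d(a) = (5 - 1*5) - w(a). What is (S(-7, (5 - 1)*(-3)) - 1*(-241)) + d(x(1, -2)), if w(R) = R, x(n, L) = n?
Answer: 5779/24 ≈ 240.79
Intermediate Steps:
d(a) = -a (d(a) = (5 - 1*5) - a = (5 - 5) - a = 0 - a = -a)
S(f, b) = (b + f)/(2*b) (S(f, b) = (b + f)/((2*b)) = (b + f)*(1/(2*b)) = (b + f)/(2*b))
(S(-7, (5 - 1)*(-3)) - 1*(-241)) + d(x(1, -2)) = (((5 - 1)*(-3) - 7)/(2*(((5 - 1)*(-3)))) - 1*(-241)) - 1*1 = ((4*(-3) - 7)/(2*((4*(-3)))) + 241) - 1 = ((½)*(-12 - 7)/(-12) + 241) - 1 = ((½)*(-1/12)*(-19) + 241) - 1 = (19/24 + 241) - 1 = 5803/24 - 1 = 5779/24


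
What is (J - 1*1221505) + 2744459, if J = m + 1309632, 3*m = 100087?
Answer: 8597845/3 ≈ 2.8659e+6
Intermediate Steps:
m = 100087/3 (m = (⅓)*100087 = 100087/3 ≈ 33362.)
J = 4028983/3 (J = 100087/3 + 1309632 = 4028983/3 ≈ 1.3430e+6)
(J - 1*1221505) + 2744459 = (4028983/3 - 1*1221505) + 2744459 = (4028983/3 - 1221505) + 2744459 = 364468/3 + 2744459 = 8597845/3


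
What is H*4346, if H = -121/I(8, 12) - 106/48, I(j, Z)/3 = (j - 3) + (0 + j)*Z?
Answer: -4578511/404 ≈ -11333.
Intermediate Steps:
I(j, Z) = -9 + 3*j + 3*Z*j (I(j, Z) = 3*((j - 3) + (0 + j)*Z) = 3*((-3 + j) + j*Z) = 3*((-3 + j) + Z*j) = 3*(-3 + j + Z*j) = -9 + 3*j + 3*Z*j)
H = -2107/808 (H = -121/(-9 + 3*8 + 3*12*8) - 106/48 = -121/(-9 + 24 + 288) - 106*1/48 = -121/303 - 53/24 = -2107/808 ≈ -2.6077)
H*4346 = -2107/808*4346 = -4578511/404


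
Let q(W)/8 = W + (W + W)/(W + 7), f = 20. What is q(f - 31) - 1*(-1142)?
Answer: 1098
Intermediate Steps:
q(W) = 8*W + 16*W/(7 + W) (q(W) = 8*(W + (W + W)/(W + 7)) = 8*(W + (2*W)/(7 + W)) = 8*(W + 2*W/(7 + W)) = 8*W + 16*W/(7 + W))
q(f - 31) - 1*(-1142) = 8*(20 - 31)*(9 + (20 - 31))/(7 + (20 - 31)) - 1*(-1142) = 8*(-11)*(9 - 11)/(7 - 11) + 1142 = 8*(-11)*(-2)/(-4) + 1142 = 8*(-11)*(-¼)*(-2) + 1142 = -44 + 1142 = 1098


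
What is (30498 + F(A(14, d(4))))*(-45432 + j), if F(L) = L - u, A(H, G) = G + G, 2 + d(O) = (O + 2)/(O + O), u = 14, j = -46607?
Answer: -5610973557/2 ≈ -2.8055e+9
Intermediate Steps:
d(O) = -2 + (2 + O)/(2*O) (d(O) = -2 + (O + 2)/(O + O) = -2 + (2 + O)/((2*O)) = -2 + (2 + O)*(1/(2*O)) = -2 + (2 + O)/(2*O))
A(H, G) = 2*G
F(L) = -14 + L (F(L) = L - 1*14 = L - 14 = -14 + L)
(30498 + F(A(14, d(4))))*(-45432 + j) = (30498 + (-14 + 2*(-3/2 + 1/4)))*(-45432 - 46607) = (30498 + (-14 + 2*(-3/2 + ¼)))*(-92039) = (30498 + (-14 + 2*(-5/4)))*(-92039) = (30498 + (-14 - 5/2))*(-92039) = (30498 - 33/2)*(-92039) = (60963/2)*(-92039) = -5610973557/2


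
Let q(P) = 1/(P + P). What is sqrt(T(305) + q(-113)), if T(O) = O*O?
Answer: 3*sqrt(527927186)/226 ≈ 305.00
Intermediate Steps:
q(P) = 1/(2*P)
T(O) = O**2
sqrt(T(305) + q(-113)) = sqrt(305**2 + (1/2)/(-113)) = sqrt(93025 + (1/2)*(-1/113)) = sqrt(93025 - 1/226) = sqrt(21023649/226) = 3*sqrt(527927186)/226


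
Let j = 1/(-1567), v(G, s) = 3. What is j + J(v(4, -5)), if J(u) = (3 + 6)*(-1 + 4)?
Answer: 42308/1567 ≈ 26.999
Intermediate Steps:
j = -1/1567 ≈ -0.00063816
J(u) = 27 (J(u) = 9*3 = 27)
j + J(v(4, -5)) = -1/1567 + 27 = 42308/1567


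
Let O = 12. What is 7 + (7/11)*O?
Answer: 161/11 ≈ 14.636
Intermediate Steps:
7 + (7/11)*O = 7 + (7/11)*12 = 7 + 84/11 = 161/11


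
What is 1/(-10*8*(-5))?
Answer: 1/400 ≈ 0.0025000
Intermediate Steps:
1/(-10*8*(-5)) = 1/(-80*(-5)) = 1/400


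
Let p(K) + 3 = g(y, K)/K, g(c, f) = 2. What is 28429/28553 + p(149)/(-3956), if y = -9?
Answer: 16770009561/16830394532 ≈ 0.99641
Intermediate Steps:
p(K) = -3 + 2/K
28429/28553 + p(149)/(-3956) = 28429/28553 + (-3 + 2/149)/(-3956) = 28429*(1/28553) + (-3 + 2*(1/149))*(-1/3956) = 28429/28553 + (-3 + 2/149)*(-1/3956) = 28429/28553 - 445/149*(-1/3956) = 28429/28553 + 445/589444 = 16770009561/16830394532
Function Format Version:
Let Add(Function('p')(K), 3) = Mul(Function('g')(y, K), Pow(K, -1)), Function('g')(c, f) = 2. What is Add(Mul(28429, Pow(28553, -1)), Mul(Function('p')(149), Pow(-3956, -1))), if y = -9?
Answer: Rational(16770009561, 16830394532) ≈ 0.99641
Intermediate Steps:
Function('p')(K) = Add(-3, Mul(2, Pow(K, -1)))
Add(Mul(28429, Pow(28553, -1)), Mul(Function('p')(149), Pow(-3956, -1))) = Add(Mul(28429, Pow(28553, -1)), Mul(Add(-3, Mul(2, Pow(149, -1))), Pow(-3956, -1))) = Add(Mul(28429, Rational(1, 28553)), Mul(Add(-3, Mul(2, Rational(1, 149))), Rational(-1, 3956))) = Add(Rational(28429, 28553), Mul(Add(-3, Rational(2, 149)), Rational(-1, 3956))) = Add(Rational(28429, 28553), Mul(Rational(-445, 149), Rational(-1, 3956))) = Add(Rational(28429, 28553), Rational(445, 589444)) = Rational(16770009561, 16830394532)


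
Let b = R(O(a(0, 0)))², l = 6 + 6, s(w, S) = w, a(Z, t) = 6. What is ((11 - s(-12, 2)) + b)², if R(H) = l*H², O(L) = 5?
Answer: 8104140529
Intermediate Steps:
l = 12
R(H) = 12*H²
b = 90000 (b = (12*5²)² = (12*25)² = 300² = 90000)
((11 - s(-12, 2)) + b)² = ((11 - 1*(-12)) + 90000)² = ((11 + 12) + 90000)² = (23 + 90000)² = 90023² = 8104140529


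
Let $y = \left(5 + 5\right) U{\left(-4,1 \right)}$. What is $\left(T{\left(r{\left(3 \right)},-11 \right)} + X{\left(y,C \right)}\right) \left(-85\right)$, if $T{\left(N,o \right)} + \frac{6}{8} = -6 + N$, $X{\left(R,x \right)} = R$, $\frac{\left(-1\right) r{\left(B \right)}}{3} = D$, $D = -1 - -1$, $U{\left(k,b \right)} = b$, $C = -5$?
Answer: $- \frac{1105}{4} \approx -276.25$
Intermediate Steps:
$D = 0$ ($D = -1 + 1 = 0$)
$r{\left(B \right)} = 0$ ($r{\left(B \right)} = \left(-3\right) 0 = 0$)
$y = 10$ ($y = \left(5 + 5\right) 1 = 10 \cdot 1 = 10$)
$T{\left(N,o \right)} = - \frac{27}{4} + N$ ($T{\left(N,o \right)} = - \frac{3}{4} + \left(-6 + N\right) = - \frac{27}{4} + N$)
$\left(T{\left(r{\left(3 \right)},-11 \right)} + X{\left(y,C \right)}\right) \left(-85\right) = \left(\left(- \frac{27}{4} + 0\right) + 10\right) \left(-85\right) = \left(- \frac{27}{4} + 10\right) \left(-85\right) = \frac{13}{4} \left(-85\right) = - \frac{1105}{4}$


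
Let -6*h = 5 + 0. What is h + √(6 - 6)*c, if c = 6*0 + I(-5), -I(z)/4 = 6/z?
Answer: -⅚ ≈ -0.83333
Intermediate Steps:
I(z) = -24/z
h = -⅚ (h = -(5 + 0)/6 = -⅙*5 = -⅚ ≈ -0.83333)
c = 24/5 (c = 6*0 - 24/(-5) = 0 - 24*(-⅕) = 0 + 24/5 = 24/5 ≈ 4.8000)
h + √(6 - 6)*c = -⅚ + √(6 - 6)*(24/5) = -⅚ + √0*(24/5) = -⅚ + 0*(24/5) = -⅚ + 0 = -⅚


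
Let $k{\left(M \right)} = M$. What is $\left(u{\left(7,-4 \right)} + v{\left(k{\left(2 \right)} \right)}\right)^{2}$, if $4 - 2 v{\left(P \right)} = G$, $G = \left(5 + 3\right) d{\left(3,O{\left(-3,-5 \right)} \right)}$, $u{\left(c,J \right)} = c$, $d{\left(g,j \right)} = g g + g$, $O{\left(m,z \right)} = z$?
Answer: $1521$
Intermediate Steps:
$d{\left(g,j \right)} = g + g^{2}$ ($d{\left(g,j \right)} = g^{2} + g = g + g^{2}$)
$G = 96$ ($G = \left(5 + 3\right) 3 \left(1 + 3\right) = 8 \cdot 3 \cdot 4 = 8 \cdot 12 = 96$)
$v{\left(P \right)} = -46$ ($v{\left(P \right)} = 2 - 48 = -46$)
$\left(u{\left(7,-4 \right)} + v{\left(k{\left(2 \right)} \right)}\right)^{2} = \left(7 - 46\right)^{2} = \left(-39\right)^{2} = 1521$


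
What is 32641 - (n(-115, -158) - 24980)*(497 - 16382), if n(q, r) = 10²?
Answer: -395186159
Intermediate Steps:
n(q, r) = 100
32641 - (n(-115, -158) - 24980)*(497 - 16382) = 32641 - (100 - 24980)*(497 - 16382) = 32641 - (-24880)*(-15885) = 32641 - 1*395218800 = 32641 - 395218800 = -395186159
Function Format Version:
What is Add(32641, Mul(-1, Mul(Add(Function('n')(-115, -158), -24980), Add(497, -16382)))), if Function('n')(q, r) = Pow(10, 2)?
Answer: -395186159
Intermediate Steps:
Function('n')(q, r) = 100
Add(32641, Mul(-1, Mul(Add(Function('n')(-115, -158), -24980), Add(497, -16382)))) = Add(32641, Mul(-1, Mul(Add(100, -24980), Add(497, -16382)))) = Add(32641, Mul(-1, Mul(-24880, -15885))) = Add(32641, Mul(-1, 395218800)) = Add(32641, -395218800) = -395186159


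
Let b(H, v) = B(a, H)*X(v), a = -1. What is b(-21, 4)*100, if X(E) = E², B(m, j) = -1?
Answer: -1600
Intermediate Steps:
b(H, v) = -v²
b(-21, 4)*100 = -1*4²*100 = -1*16*100 = -16*100 = -1600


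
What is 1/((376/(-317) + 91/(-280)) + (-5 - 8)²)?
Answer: 12680/2123759 ≈ 0.0059705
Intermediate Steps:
1/((376/(-317) + 91/(-280)) + (-5 - 8)²) = 1/((376*(-1/317) + 91*(-1/280)) + (-13)²) = 1/((-376/317 - 13/40) + 169) = 1/(-19161/12680 + 169) = 1/(2123759/12680) = 12680/2123759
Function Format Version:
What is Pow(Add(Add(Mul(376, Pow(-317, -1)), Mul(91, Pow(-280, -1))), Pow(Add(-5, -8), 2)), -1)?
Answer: Rational(12680, 2123759) ≈ 0.0059705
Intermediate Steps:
Pow(Add(Add(Mul(376, Pow(-317, -1)), Mul(91, Pow(-280, -1))), Pow(Add(-5, -8), 2)), -1) = Pow(Add(Add(Mul(376, Rational(-1, 317)), Mul(91, Rational(-1, 280))), Pow(-13, 2)), -1) = Pow(Add(Add(Rational(-376, 317), Rational(-13, 40)), 169), -1) = Pow(Add(Rational(-19161, 12680), 169), -1) = Pow(Rational(2123759, 12680), -1) = Rational(12680, 2123759)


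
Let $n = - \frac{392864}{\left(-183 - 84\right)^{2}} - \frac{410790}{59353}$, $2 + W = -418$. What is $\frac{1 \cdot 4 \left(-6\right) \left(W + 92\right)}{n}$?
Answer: $- \frac{16654066242912}{26301232651} \approx -633.21$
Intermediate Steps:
$W = -420$ ($W = -2 - 418 = -420$)
$n = - \frac{52602465302}{4231216017}$ ($n = - \frac{392864}{\left(-267\right)^{2}} - \frac{410790}{59353} = - \frac{392864}{71289} - \frac{410790}{59353} = - \frac{52602465302}{4231216017} \approx -12.432$)
$\frac{1 \cdot 4 \left(-6\right) \left(W + 92\right)}{n} = \frac{1 \cdot 4 \left(-6\right) \left(-420 + 92\right)}{- \frac{52602465302}{4231216017}} = 4 \left(-6\right) \left(-328\right) \left(- \frac{4231216017}{52602465302}\right) = \left(-24\right) \left(-328\right) \left(- \frac{4231216017}{52602465302}\right) = 7872 \left(- \frac{4231216017}{52602465302}\right) = - \frac{16654066242912}{26301232651}$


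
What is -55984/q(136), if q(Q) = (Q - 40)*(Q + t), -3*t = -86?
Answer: -3499/988 ≈ -3.5415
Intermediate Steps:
t = 86/3 (t = -⅓*(-86) = 86/3 ≈ 28.667)
q(Q) = (-40 + Q)*(86/3 + Q) (q(Q) = (Q - 40)*(Q + 86/3) = (-40 + Q)*(86/3 + Q))
-55984/q(136) = -55984/(-3440/3 + 136² - 34/3*136) = -55984/(-3440/3 + 18496 - 4624/3) = -55984/15808 = -55984*1/15808 = -3499/988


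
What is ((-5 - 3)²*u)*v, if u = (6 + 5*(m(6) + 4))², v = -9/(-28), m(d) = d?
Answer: 64512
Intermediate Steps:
v = 9/28 (v = -9*(-1/28) = 9/28 ≈ 0.32143)
u = 3136 (u = (6 + 5*(6 + 4))² = (6 + 5*10)² = (6 + 50)² = 56² = 3136)
((-5 - 3)²*u)*v = ((-5 - 3)²*3136)*(9/28) = ((-8)²*3136)*(9/28) = (64*3136)*(9/28) = 200704*(9/28) = 64512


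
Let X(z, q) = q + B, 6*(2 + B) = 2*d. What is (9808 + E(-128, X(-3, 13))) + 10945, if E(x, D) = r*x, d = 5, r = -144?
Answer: 39185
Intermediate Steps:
B = -1/3 (B = -2 + (2*5)/6 = -2 + (1/6)*10 = -2 + 5/3 = -1/3 ≈ -0.33333)
X(z, q) = -1/3 + q (X(z, q) = q - 1/3 = -1/3 + q)
E(x, D) = -144*x
(9808 + E(-128, X(-3, 13))) + 10945 = (9808 - 144*(-128)) + 10945 = (9808 + 18432) + 10945 = 28240 + 10945 = 39185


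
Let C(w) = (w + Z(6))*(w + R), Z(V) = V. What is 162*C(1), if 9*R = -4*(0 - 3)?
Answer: 2646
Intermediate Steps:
R = 4/3 (R = (-4*(0 - 3))/9 = (-4*(-3))/9 = (⅑)*12 = 4/3 ≈ 1.3333)
C(w) = (6 + w)*(4/3 + w) (C(w) = (w + 6)*(w + 4/3) = (6 + w)*(4/3 + w))
162*C(1) = 162*(8 + 1² + (22/3)*1) = 162*(8 + 1 + 22/3) = 162*(49/3) = 2646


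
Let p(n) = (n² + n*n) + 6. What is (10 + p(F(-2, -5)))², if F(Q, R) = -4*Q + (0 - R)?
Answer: 125316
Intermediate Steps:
F(Q, R) = -R - 4*Q (F(Q, R) = -4*Q - R = -R - 4*Q)
p(n) = 6 + 2*n² (p(n) = (n² + n²) + 6 = 2*n² + 6 = 6 + 2*n²)
(10 + p(F(-2, -5)))² = (10 + (6 + 2*(-1*(-5) - 4*(-2))²))² = (10 + (6 + 2*(5 + 8)²))² = (10 + (6 + 2*13²))² = (10 + (6 + 2*169))² = (10 + (6 + 338))² = (10 + 344)² = 354² = 125316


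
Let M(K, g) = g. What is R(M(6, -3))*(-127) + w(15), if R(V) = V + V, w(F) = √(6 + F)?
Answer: 762 + √21 ≈ 766.58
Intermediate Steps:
R(V) = 2*V
R(M(6, -3))*(-127) + w(15) = (2*(-3))*(-127) + √(6 + 15) = -6*(-127) + √21 = 762 + √21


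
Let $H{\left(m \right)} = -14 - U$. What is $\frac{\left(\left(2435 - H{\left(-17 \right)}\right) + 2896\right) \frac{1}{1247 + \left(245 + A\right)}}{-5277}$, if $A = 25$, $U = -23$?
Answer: $- \frac{1774}{2668403} \approx -0.00066482$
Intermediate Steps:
$H{\left(m \right)} = 9$ ($H{\left(m \right)} = -14 - -23 = -14 + 23 = 9$)
$\frac{\left(\left(2435 - H{\left(-17 \right)}\right) + 2896\right) \frac{1}{1247 + \left(245 + A\right)}}{-5277} = \frac{\left(\left(2435 - 9\right) + 2896\right) \frac{1}{1247 + \left(245 + 25\right)}}{-5277} = \frac{\left(2435 - 9\right) + 2896}{1247 + 270} \left(- \frac{1}{5277}\right) = \frac{2426 + 2896}{1517} \left(- \frac{1}{5277}\right) = 5322 \cdot \frac{1}{1517} \left(- \frac{1}{5277}\right) = \frac{5322}{1517} \left(- \frac{1}{5277}\right) = - \frac{1774}{2668403}$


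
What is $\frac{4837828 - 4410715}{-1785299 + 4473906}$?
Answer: $\frac{427113}{2688607} \approx 0.15886$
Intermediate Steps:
$\frac{4837828 - 4410715}{-1785299 + 4473906} = \frac{427113}{2688607}$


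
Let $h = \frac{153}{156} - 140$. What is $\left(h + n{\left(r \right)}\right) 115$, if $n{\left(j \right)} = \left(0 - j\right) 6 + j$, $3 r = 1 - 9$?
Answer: $- \frac{2254805}{156} \approx -14454.0$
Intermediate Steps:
$r = - \frac{8}{3}$ ($r = \frac{1 - 9}{3} = \frac{1}{3} \left(-8\right) = - \frac{8}{3} \approx -2.6667$)
$n{\left(j \right)} = - 5 j$ ($n{\left(j \right)} = - j 6 + j = - 6 j + j = - 5 j$)
$h = - \frac{7229}{52}$ ($h = 153 \cdot \frac{1}{156} - 140 = \frac{51}{52} - 140 = - \frac{7229}{52} \approx -139.02$)
$\left(h + n{\left(r \right)}\right) 115 = \left(- \frac{7229}{52} - - \frac{40}{3}\right) 115 = \left(- \frac{7229}{52} + \frac{40}{3}\right) 115 = \left(- \frac{19607}{156}\right) 115 = - \frac{2254805}{156}$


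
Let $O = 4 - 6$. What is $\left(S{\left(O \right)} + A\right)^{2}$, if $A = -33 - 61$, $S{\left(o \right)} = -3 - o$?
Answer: $9025$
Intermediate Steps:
$O = -2$ ($O = 4 - 6 = -2$)
$A = -94$
$\left(S{\left(O \right)} + A\right)^{2} = \left(\left(-3 - -2\right) - 94\right)^{2} = \left(\left(-3 + 2\right) - 94\right)^{2} = \left(-1 - 94\right)^{2} = \left(-95\right)^{2} = 9025$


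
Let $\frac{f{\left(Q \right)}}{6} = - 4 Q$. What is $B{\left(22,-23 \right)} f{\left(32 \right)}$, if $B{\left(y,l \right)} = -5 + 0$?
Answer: $3840$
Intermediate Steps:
$f{\left(Q \right)} = - 24 Q$ ($f{\left(Q \right)} = 6 \left(- 4 Q\right) = - 24 Q$)
$B{\left(y,l \right)} = -5$
$B{\left(22,-23 \right)} f{\left(32 \right)} = - 5 \left(\left(-24\right) 32\right) = \left(-5\right) \left(-768\right) = 3840$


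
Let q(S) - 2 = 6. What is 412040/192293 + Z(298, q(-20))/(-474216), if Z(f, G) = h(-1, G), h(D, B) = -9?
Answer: 65132563759/30396139096 ≈ 2.1428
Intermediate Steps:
q(S) = 8 (q(S) = 2 + 6 = 8)
Z(f, G) = -9
412040/192293 + Z(298, q(-20))/(-474216) = 412040/192293 - 9/(-474216) = 412040*(1/192293) - 9*(-1/474216) = 412040/192293 + 3/158072 = 65132563759/30396139096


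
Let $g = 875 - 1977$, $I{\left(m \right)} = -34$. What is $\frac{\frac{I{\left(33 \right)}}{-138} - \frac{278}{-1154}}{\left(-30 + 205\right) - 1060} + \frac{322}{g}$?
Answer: $- \frac{1136688941}{3882842451} \approx -0.29275$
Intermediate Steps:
$g = -1102$ ($g = 875 - 1977 = -1102$)
$\frac{\frac{I{\left(33 \right)}}{-138} - \frac{278}{-1154}}{\left(-30 + 205\right) - 1060} + \frac{322}{g} = \frac{- \frac{34}{-138} - \frac{278}{-1154}}{\left(-30 + 205\right) - 1060} + \frac{322}{-1102} = \frac{\left(-34\right) \left(- \frac{1}{138}\right) - - \frac{139}{577}}{175 - 1060} + 322 \left(- \frac{1}{1102}\right) = \frac{\frac{17}{69} + \frac{139}{577}}{-885} - \frac{161}{551} = \frac{19400}{39813} \left(- \frac{1}{885}\right) - \frac{161}{551} = - \frac{3880}{7046901} - \frac{161}{551} = - \frac{1136688941}{3882842451}$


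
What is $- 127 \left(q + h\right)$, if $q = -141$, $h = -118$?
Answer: $32893$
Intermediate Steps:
$- 127 \left(q + h\right) = - 127 \left(-141 - 118\right) = \left(-127\right) \left(-259\right) = 32893$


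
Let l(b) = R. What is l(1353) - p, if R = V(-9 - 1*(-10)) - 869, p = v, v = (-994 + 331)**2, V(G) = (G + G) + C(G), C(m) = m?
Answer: -440435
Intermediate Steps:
V(G) = 3*G (V(G) = (G + G) + G = 2*G + G = 3*G)
v = 439569 (v = (-663)**2 = 439569)
p = 439569
R = -866 (R = 3*(-9 - 1*(-10)) - 869 = 3*(-9 + 10) - 869 = 3*1 - 869 = 3 - 869 = -866)
l(b) = -866
l(1353) - p = -866 - 1*439569 = -866 - 439569 = -440435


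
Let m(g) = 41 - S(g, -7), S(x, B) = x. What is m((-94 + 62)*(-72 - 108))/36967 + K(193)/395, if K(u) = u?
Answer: 696518/2085995 ≈ 0.33390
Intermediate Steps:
m(g) = 41 - g
m((-94 + 62)*(-72 - 108))/36967 + K(193)/395 = (41 - (-94 + 62)*(-72 - 108))/36967 + 193/395 = (41 - (-32)*(-180))*(1/36967) + 193*(1/395) = (41 - 1*5760)*(1/36967) + 193/395 = (41 - 5760)*(1/36967) + 193/395 = -5719*1/36967 + 193/395 = -817/5281 + 193/395 = 696518/2085995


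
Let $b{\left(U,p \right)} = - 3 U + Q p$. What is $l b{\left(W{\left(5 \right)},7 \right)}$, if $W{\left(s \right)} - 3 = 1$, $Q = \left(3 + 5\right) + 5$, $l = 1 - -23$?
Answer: $1896$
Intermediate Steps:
$l = 24$ ($l = 1 + 23 = 24$)
$Q = 13$ ($Q = 8 + 5 = 13$)
$W{\left(s \right)} = 4$ ($W{\left(s \right)} = 3 + 1 = 4$)
$b{\left(U,p \right)} = - 3 U + 13 p$
$l b{\left(W{\left(5 \right)},7 \right)} = 24 \left(\left(-3\right) 4 + 13 \cdot 7\right) = 24 \left(-12 + 91\right) = 24 \cdot 79 = 1896$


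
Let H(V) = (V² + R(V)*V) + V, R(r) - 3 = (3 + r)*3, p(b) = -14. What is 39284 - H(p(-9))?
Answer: 38682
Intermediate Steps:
R(r) = 12 + 3*r (R(r) = 3 + (3 + r)*3 = 3 + (9 + 3*r) = 12 + 3*r)
H(V) = V + V² + V*(12 + 3*V) (H(V) = (V² + (12 + 3*V)*V) + V = (V² + V*(12 + 3*V)) + V = V + V² + V*(12 + 3*V))
39284 - H(p(-9)) = 39284 - (-14)*(13 + 4*(-14)) = 39284 - (-14)*(13 - 56) = 39284 - (-14)*(-43) = 39284 - 1*602 = 39284 - 602 = 38682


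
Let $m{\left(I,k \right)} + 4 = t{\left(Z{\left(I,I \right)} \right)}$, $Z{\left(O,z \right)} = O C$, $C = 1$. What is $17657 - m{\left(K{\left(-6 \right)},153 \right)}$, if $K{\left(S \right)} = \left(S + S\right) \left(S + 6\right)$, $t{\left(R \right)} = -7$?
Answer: $17668$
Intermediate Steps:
$Z{\left(O,z \right)} = O$ ($Z{\left(O,z \right)} = O 1 = O$)
$K{\left(S \right)} = 2 S \left(6 + S\right)$
$m{\left(I,k \right)} = -11$ ($m{\left(I,k \right)} = -4 - 7 = -11$)
$17657 - m{\left(K{\left(-6 \right)},153 \right)} = 17657 - -11 = 17657 + 11 = 17668$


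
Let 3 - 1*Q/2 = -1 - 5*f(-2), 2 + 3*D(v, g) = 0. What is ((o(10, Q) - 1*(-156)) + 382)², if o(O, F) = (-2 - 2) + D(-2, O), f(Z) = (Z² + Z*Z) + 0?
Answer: 2560000/9 ≈ 2.8444e+5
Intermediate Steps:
D(v, g) = -⅔ (D(v, g) = -⅔ + (⅓)*0 = -⅔ + 0 = -⅔)
f(Z) = 2*Z² (f(Z) = (Z² + Z²) + 0 = 2*Z² + 0 = 2*Z²)
Q = 88 (Q = 6 - 2*(-1 - 10*(-2)²) = 6 - 2*(-1 - 10*4) = 6 - 2*(-1 - 5*8) = 6 - 2*(-1 - 40) = 6 - 2*(-41) = 6 + 82 = 88)
o(O, F) = -14/3 (o(O, F) = (-2 - 2) - ⅔ = -4 - ⅔ = -14/3)
((o(10, Q) - 1*(-156)) + 382)² = ((-14/3 - 1*(-156)) + 382)² = ((-14/3 + 156) + 382)² = (454/3 + 382)² = (1600/3)² = 2560000/9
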